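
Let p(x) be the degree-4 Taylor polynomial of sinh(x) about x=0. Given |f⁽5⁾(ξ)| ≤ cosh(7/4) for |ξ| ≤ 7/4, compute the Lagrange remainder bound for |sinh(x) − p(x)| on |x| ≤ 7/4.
16807*cosh(7/4)/122880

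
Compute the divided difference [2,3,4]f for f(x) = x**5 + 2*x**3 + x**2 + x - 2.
304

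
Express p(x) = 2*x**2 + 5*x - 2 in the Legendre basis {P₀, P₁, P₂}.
(-4/3)P₀ + (5)P₁ + (4/3)P₂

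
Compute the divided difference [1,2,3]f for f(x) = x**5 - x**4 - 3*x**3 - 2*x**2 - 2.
45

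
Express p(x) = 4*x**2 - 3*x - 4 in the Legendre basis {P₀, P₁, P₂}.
(-8/3)P₀ + (-3)P₁ + (8/3)P₂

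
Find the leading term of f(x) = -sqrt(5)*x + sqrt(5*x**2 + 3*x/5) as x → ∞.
3*sqrt(5)/50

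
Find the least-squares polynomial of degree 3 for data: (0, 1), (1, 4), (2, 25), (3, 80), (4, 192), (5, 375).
127/126 + (473/756)x + (-157/252)x² + (167/54)x³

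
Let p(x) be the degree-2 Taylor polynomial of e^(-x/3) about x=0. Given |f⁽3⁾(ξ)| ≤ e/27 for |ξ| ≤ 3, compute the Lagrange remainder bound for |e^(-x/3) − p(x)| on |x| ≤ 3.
e/6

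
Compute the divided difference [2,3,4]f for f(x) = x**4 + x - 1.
55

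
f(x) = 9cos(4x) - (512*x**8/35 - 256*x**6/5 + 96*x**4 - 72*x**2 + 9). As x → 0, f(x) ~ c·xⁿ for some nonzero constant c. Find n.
10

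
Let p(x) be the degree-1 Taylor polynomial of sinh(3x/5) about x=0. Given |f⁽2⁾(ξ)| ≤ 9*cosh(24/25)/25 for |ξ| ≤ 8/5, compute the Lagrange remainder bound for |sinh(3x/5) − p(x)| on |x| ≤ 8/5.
288*cosh(24/25)/625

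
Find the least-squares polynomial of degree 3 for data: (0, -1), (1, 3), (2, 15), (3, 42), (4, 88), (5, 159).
-17/18 + (881/756)x + (211/126)x² + (97/108)x³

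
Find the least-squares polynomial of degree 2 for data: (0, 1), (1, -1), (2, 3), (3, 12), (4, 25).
4/5 + (-39/10)x + (5/2)x²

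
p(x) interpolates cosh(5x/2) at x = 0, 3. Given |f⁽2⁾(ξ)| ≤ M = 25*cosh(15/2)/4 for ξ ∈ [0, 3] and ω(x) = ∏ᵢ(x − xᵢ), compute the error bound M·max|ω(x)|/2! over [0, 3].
225*cosh(15/2)/32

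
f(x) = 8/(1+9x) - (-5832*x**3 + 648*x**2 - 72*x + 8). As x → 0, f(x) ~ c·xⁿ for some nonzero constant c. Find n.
4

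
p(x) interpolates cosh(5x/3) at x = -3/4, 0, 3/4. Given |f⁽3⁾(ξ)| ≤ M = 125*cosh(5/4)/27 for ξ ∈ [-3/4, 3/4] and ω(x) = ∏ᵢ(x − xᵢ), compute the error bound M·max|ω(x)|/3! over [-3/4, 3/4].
125*sqrt(3)*cosh(5/4)/1728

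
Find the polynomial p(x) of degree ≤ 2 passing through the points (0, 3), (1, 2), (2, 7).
3*x**2 - 4*x + 3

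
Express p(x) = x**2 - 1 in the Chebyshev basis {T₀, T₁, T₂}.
(-1/2)T₀ + (1/2)T₂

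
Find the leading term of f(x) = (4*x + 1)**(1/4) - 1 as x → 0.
x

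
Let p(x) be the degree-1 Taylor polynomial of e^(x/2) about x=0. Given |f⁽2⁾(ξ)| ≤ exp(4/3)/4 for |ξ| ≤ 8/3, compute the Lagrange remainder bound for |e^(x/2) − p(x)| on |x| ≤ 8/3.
8*exp(4/3)/9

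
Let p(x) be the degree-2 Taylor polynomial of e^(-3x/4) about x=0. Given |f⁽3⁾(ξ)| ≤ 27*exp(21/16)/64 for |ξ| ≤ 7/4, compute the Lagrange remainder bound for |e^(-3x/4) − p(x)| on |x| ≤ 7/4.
3087*exp(21/16)/8192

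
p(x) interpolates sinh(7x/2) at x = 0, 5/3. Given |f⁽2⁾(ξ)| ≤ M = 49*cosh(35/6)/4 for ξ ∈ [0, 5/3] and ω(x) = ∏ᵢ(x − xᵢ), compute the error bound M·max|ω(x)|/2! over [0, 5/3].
1225*cosh(35/6)/288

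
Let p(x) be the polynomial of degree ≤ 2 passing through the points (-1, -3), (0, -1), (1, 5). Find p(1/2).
3/2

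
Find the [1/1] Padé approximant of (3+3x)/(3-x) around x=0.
(x + 1)/(1 - x/3)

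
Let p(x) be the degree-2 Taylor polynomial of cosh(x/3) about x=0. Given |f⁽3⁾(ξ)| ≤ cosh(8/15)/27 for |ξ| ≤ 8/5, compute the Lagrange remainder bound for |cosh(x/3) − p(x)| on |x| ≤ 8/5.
256*cosh(8/15)/10125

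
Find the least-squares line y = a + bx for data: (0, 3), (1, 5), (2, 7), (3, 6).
a = 18/5, b = 11/10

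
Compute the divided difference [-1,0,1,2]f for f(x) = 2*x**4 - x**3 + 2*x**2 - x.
3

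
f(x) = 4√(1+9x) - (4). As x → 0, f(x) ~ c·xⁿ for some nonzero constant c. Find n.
1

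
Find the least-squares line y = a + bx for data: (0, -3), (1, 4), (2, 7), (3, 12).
a = -11/5, b = 24/5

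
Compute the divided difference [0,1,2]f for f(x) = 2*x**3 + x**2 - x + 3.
7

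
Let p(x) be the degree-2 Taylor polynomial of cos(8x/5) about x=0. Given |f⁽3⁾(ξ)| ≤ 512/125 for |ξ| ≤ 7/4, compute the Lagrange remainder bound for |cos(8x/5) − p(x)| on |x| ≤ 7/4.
1372/375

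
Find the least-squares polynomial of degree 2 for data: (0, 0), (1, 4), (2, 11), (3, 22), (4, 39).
2/7 + (36/35)x + (15/7)x²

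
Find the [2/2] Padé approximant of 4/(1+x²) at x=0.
4/(x**2 + 1)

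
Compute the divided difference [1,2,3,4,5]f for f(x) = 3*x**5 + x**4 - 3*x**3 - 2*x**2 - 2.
46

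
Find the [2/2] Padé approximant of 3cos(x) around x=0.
(3 - 5*x**2/4)/(x**2/12 + 1)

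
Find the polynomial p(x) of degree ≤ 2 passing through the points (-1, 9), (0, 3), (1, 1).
2*x**2 - 4*x + 3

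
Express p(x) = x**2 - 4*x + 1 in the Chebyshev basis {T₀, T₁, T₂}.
(3/2)T₀ + (-4)T₁ + (1/2)T₂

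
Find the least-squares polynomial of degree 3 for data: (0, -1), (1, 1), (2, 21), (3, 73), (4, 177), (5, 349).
-10/9 + (1/378)x + (-22/63)x² + (155/54)x³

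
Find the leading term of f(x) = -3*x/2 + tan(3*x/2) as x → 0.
9*x**3/8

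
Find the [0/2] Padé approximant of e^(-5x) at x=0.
1/(25*x**2/2 + 5*x + 1)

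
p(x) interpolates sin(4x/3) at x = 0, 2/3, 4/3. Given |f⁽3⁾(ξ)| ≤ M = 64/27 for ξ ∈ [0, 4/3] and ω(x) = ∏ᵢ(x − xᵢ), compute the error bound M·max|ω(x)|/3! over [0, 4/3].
512*sqrt(3)/19683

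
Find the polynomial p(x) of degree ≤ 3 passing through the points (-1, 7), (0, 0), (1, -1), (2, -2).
-x**3 + 3*x**2 - 3*x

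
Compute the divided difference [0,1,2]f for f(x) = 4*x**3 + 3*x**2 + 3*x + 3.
15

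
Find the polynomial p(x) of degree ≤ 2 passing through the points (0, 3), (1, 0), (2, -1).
x**2 - 4*x + 3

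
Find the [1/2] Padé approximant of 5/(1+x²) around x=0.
5/(x**2 + 1)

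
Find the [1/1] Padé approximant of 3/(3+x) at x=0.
1/(x/3 + 1)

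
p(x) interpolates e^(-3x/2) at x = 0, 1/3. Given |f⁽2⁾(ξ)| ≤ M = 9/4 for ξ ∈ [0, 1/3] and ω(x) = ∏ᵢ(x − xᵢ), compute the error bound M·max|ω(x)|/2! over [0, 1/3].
1/32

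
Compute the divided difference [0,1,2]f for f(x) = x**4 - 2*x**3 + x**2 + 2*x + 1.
2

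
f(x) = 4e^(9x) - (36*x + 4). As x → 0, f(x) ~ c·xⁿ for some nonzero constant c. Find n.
2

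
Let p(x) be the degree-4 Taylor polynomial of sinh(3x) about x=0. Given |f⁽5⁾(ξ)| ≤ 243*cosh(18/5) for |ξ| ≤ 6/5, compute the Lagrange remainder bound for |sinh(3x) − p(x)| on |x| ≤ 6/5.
78732*cosh(18/5)/15625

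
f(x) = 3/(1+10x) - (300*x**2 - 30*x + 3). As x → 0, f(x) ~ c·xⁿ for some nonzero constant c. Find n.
3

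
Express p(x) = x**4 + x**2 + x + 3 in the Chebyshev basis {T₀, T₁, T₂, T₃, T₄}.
(31/8)T₀ + T₁ + T₂ + (1/8)T₄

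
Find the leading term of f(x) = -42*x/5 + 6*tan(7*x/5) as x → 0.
686*x**3/125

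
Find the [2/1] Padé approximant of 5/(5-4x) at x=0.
1/(1 - 4*x/5)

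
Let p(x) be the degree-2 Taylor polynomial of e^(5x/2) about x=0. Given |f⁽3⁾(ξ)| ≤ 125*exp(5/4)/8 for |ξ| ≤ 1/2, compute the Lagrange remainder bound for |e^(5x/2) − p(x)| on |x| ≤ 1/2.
125*exp(5/4)/384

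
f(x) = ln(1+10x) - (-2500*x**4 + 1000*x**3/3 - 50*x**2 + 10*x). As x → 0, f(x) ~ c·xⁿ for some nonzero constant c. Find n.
5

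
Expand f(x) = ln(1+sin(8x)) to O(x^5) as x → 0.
8*x - 32*x**2 + 256*x**3/3 - 1024*x**4/3 + O(x**5)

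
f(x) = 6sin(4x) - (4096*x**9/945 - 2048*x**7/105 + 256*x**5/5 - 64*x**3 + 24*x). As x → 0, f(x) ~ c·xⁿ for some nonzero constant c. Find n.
11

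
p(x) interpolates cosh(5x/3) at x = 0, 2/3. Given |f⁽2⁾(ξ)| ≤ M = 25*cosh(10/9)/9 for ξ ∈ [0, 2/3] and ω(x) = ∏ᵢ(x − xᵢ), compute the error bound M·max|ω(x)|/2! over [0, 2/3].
25*cosh(10/9)/162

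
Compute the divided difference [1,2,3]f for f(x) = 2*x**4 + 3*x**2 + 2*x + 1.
53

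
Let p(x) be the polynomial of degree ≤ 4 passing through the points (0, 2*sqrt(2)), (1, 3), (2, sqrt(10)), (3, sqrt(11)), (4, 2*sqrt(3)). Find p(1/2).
-35*sqrt(10)/64 - 5*sqrt(3)/64 + 7*sqrt(11)/32 + 35*sqrt(2)/64 + 105/32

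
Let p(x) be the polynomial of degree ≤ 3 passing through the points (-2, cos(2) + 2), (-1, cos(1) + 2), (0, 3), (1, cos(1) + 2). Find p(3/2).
-3/16 - 5*cos(2)/16 + 7*cos(1)/2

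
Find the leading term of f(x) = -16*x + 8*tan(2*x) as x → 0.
64*x**3/3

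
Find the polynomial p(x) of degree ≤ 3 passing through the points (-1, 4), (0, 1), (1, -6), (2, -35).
-3*x**3 - 2*x**2 - 2*x + 1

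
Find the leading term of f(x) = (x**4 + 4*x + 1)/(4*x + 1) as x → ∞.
x**3/4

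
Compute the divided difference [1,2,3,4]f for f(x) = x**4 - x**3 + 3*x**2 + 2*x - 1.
9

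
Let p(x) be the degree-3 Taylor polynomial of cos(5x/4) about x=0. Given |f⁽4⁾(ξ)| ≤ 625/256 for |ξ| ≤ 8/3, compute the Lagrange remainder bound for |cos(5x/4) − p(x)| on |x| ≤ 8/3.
1250/243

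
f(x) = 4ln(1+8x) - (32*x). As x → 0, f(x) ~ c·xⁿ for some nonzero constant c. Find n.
2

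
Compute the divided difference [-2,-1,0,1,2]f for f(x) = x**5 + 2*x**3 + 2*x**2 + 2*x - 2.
0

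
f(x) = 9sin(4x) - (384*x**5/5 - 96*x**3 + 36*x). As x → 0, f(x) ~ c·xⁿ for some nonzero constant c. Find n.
7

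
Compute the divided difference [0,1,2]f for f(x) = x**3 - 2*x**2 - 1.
1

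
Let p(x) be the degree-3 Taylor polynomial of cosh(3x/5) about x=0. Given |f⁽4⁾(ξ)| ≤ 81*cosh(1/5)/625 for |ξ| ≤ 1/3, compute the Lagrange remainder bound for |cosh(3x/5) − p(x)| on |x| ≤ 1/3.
cosh(1/5)/15000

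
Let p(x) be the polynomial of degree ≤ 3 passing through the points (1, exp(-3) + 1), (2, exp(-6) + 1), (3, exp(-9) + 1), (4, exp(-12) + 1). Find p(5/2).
(-exp(9) - 1 + 9*exp(3) + 9*exp(6) + 16*exp(12))*exp(-12)/16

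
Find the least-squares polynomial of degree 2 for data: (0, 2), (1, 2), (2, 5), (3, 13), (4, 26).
78/35 + (-207/70)x + (31/14)x²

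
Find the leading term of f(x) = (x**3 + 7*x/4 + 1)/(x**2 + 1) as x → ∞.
x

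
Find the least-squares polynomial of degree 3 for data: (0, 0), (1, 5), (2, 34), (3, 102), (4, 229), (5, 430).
-5/126 + (-457/756)x + (107/36)x² + (155/54)x³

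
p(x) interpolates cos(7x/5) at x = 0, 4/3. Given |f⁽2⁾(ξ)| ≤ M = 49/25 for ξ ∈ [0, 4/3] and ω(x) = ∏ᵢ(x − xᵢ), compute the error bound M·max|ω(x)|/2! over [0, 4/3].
98/225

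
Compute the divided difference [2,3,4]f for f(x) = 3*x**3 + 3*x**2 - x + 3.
30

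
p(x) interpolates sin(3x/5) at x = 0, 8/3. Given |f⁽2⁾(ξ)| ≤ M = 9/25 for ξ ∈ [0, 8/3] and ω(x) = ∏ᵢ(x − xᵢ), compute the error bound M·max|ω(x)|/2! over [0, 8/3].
8/25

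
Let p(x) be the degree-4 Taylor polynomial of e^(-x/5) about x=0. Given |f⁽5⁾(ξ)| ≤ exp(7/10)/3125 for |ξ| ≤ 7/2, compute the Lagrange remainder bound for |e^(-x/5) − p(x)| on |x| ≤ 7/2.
16807*exp(7/10)/12000000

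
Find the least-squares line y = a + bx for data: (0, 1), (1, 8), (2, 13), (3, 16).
a = 2, b = 5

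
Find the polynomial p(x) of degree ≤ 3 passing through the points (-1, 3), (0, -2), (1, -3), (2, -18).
-3*x**3 + 2*x**2 - 2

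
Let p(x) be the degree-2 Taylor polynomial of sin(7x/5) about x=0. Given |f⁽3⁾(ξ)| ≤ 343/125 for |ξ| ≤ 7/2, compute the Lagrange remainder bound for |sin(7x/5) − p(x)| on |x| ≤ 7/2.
117649/6000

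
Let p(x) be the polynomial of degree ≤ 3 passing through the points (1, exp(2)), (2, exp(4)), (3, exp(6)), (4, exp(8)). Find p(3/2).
(-5*exp(4) + 5 + 15*exp(2) + exp(6))*exp(2)/16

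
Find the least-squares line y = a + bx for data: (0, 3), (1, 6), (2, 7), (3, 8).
a = 18/5, b = 8/5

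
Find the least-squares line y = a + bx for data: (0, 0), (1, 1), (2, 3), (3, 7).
a = -7/10, b = 23/10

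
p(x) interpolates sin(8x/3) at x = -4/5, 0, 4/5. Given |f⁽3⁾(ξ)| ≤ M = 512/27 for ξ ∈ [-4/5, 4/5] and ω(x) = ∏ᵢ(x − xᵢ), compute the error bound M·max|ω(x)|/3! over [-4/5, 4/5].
32768*sqrt(3)/91125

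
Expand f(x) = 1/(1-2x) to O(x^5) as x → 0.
1 + 2*x + 4*x**2 + 8*x**3 + 16*x**4 + O(x**5)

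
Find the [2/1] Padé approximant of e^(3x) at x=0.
(3*x**2/2 + 2*x + 1)/(1 - x)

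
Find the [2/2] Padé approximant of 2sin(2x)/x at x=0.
(4 - 28*x**2/15)/(x**2/5 + 1)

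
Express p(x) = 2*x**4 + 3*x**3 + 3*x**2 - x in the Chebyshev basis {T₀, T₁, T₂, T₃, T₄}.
(9/4)T₀ + (5/4)T₁ + (5/2)T₂ + (3/4)T₃ + (1/4)T₄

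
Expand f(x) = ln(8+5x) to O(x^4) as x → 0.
log(8) + 5*x/8 - 25*x**2/128 + 125*x**3/1536 + O(x**4)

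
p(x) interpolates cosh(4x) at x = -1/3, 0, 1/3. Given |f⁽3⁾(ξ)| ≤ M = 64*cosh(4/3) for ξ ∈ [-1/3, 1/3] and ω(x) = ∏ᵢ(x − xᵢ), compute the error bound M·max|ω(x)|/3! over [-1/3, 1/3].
64*sqrt(3)*cosh(4/3)/729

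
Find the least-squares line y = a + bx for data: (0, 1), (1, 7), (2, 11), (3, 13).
a = 2, b = 4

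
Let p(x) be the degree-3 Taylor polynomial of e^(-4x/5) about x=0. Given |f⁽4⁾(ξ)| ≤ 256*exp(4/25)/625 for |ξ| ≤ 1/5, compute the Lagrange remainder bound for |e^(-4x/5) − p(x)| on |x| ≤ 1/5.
32*exp(4/25)/1171875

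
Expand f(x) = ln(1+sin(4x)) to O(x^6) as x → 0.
4*x - 8*x**2 + 32*x**3/3 - 64*x**4/3 + 128*x**5/3 + O(x**6)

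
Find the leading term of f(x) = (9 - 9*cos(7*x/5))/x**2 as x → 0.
441/50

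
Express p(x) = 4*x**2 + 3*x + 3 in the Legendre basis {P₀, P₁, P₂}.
(13/3)P₀ + (3)P₁ + (8/3)P₂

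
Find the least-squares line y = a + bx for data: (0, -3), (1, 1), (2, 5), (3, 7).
a = -13/5, b = 17/5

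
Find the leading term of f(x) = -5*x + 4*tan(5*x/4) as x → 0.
125*x**3/48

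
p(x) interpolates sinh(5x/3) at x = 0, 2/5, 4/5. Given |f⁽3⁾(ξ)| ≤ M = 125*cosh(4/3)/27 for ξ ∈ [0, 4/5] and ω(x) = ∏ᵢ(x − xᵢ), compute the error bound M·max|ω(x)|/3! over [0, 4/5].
8*sqrt(3)*cosh(4/3)/729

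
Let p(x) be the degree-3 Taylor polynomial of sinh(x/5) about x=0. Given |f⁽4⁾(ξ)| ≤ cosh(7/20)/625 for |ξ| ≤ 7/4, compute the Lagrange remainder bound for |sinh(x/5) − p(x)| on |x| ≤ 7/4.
2401*cosh(7/20)/3840000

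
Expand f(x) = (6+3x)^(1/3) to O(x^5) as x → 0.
6**(1/3) + 6**(1/3)*x/6 - 6**(1/3)*x**2/36 + 5*6**(1/3)*x**3/648 - 5*6**(1/3)*x**4/1944 + O(x**5)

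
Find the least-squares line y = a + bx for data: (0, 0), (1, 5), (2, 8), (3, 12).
a = 2/5, b = 39/10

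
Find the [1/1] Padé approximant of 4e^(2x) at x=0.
(4*x + 4)/(1 - x)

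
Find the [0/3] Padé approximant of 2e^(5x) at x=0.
2/(-125*x**3/6 + 25*x**2/2 - 5*x + 1)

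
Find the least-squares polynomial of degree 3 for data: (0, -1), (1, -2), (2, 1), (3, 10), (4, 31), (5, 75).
-83/63 + (95/54)x + (-641/252)x² + (113/108)x³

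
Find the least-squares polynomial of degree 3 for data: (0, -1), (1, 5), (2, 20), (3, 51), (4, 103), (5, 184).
-64/63 + (1363/378)x + (341/252)x² + (115/108)x³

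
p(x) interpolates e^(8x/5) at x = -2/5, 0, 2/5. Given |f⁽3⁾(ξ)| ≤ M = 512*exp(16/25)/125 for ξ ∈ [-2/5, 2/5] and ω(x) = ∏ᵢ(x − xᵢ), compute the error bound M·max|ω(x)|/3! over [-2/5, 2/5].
4096*sqrt(3)*exp(16/25)/421875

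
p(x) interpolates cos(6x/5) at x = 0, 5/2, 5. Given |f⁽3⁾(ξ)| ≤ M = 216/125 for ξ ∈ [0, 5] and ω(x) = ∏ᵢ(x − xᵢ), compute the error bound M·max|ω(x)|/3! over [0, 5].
sqrt(3)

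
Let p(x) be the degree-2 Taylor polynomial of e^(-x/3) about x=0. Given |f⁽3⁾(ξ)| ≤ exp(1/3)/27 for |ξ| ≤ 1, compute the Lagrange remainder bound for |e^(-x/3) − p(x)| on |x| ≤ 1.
exp(1/3)/162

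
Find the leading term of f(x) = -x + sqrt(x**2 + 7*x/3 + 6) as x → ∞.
7/6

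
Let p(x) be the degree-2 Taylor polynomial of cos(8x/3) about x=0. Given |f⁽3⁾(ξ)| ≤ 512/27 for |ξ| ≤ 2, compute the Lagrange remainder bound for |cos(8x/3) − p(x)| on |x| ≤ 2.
2048/81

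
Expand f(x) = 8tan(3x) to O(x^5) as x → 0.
24*x + 72*x**3 + O(x**5)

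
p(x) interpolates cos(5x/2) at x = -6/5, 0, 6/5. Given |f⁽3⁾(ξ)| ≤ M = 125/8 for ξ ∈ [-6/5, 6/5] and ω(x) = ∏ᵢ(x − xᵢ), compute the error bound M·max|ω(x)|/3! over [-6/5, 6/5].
sqrt(3)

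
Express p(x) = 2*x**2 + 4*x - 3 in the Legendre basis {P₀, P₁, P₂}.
(-7/3)P₀ + (4)P₁ + (4/3)P₂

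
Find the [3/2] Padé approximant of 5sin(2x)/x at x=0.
(10 - 14*x**2/3)/(x**2/5 + 1)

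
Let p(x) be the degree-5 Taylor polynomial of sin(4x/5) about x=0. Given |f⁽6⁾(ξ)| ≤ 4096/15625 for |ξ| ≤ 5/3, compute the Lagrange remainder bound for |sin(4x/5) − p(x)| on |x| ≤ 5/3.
256/32805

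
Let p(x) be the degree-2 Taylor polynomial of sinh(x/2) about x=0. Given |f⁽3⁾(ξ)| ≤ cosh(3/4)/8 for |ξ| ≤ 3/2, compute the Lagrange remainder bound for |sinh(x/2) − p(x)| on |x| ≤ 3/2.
9*cosh(3/4)/128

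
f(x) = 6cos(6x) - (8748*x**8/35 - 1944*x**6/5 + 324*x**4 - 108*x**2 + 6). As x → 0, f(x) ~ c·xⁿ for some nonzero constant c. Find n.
10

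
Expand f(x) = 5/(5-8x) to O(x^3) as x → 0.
1 + 8*x/5 + 64*x**2/25 + O(x**3)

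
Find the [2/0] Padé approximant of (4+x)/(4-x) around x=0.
x**2/8 + x/2 + 1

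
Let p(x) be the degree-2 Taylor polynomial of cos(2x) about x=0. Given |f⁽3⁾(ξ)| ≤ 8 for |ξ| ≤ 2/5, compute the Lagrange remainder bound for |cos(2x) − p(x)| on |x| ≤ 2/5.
32/375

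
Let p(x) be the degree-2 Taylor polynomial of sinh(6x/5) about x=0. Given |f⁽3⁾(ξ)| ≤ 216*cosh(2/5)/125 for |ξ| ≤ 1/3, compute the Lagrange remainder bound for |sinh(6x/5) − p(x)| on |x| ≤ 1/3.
4*cosh(2/5)/375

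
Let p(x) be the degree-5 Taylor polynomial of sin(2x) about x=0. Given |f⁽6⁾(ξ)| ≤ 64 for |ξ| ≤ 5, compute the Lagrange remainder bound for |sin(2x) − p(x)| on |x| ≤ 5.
12500/9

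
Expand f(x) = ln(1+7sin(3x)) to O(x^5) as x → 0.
21*x - 441*x**2/2 + 6111*x**3/2 - 191835*x**4/4 + O(x**5)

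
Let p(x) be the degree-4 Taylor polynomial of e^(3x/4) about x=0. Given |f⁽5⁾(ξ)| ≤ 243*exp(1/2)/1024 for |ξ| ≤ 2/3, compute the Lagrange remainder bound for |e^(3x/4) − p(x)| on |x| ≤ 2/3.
exp(1/2)/3840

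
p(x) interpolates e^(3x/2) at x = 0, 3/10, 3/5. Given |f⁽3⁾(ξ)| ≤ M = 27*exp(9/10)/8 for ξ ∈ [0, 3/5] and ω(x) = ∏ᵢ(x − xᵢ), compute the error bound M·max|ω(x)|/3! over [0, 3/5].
27*sqrt(3)*exp(9/10)/8000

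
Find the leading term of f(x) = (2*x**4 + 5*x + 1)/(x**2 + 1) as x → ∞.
2*x**2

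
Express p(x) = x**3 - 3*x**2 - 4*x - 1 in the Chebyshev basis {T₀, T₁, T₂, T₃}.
(-5/2)T₀ + (-13/4)T₁ + (-3/2)T₂ + (1/4)T₃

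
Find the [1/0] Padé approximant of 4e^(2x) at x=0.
8*x + 4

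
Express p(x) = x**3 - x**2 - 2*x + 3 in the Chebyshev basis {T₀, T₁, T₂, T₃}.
(5/2)T₀ + (-5/4)T₁ + (-1/2)T₂ + (1/4)T₃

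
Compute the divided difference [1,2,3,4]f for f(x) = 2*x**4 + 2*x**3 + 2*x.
22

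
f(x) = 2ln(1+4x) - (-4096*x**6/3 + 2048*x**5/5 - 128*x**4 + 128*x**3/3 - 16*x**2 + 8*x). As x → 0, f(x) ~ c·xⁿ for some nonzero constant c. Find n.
7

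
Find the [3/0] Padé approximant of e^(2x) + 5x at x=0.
4*x**3/3 + 2*x**2 + 7*x + 1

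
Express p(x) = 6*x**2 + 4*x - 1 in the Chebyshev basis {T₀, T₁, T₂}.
(2)T₀ + (4)T₁ + (3)T₂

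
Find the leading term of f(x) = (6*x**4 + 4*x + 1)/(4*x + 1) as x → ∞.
3*x**3/2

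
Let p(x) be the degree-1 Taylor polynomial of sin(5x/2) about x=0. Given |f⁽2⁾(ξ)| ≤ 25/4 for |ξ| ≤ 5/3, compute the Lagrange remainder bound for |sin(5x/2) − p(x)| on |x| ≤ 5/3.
625/72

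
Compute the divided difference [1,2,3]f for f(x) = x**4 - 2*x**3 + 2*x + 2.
13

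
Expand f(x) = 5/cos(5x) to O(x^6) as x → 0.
5 + 125*x**2/2 + 15625*x**4/24 + O(x**6)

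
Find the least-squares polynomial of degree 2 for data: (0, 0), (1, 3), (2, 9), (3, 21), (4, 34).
-3/35 + (41/35)x + (13/7)x²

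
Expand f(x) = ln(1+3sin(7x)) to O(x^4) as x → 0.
21*x - 441*x**2/2 + 5831*x**3/2 + O(x**4)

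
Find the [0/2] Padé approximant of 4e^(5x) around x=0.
4/(25*x**2/2 - 5*x + 1)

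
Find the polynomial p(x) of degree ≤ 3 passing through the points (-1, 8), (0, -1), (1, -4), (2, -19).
-3*x**3 + 3*x**2 - 3*x - 1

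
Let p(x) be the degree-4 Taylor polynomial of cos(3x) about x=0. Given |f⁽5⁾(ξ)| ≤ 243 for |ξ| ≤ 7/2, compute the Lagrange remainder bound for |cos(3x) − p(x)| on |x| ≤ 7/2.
1361367/1280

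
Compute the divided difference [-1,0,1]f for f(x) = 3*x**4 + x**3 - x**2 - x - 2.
2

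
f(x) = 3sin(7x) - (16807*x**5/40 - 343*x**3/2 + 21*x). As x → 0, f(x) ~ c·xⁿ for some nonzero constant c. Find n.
7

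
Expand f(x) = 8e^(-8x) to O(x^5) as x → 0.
8 - 64*x + 256*x**2 - 2048*x**3/3 + 4096*x**4/3 + O(x**5)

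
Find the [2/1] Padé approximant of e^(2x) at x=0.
(2*x**2/3 + 4*x/3 + 1)/(1 - 2*x/3)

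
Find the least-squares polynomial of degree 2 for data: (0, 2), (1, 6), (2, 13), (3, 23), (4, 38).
76/35 + (123/70)x + (25/14)x²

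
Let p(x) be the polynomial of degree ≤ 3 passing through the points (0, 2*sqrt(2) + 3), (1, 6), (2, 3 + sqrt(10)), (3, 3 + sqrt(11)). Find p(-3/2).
-519/16 - 35*sqrt(11)/16 + 105*sqrt(2)/8 + 135*sqrt(10)/16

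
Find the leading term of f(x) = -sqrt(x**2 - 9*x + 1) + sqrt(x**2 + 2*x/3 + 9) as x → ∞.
29/6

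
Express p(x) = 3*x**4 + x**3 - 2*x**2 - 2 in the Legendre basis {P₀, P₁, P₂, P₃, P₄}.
(-31/15)P₀ + (3/5)P₁ + (8/21)P₂ + (2/5)P₃ + (24/35)P₄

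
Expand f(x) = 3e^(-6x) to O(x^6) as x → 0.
3 - 18*x + 54*x**2 - 108*x**3 + 162*x**4 - 972*x**5/5 + O(x**6)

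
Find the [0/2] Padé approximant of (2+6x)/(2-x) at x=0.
1/(21*x**2/2 - 7*x/2 + 1)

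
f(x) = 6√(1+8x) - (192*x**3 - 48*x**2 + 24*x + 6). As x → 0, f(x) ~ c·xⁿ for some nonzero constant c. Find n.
4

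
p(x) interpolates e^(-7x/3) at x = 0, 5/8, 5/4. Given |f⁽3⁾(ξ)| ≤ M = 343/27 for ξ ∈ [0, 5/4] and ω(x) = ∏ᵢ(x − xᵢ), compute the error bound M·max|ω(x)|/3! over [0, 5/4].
42875*sqrt(3)/373248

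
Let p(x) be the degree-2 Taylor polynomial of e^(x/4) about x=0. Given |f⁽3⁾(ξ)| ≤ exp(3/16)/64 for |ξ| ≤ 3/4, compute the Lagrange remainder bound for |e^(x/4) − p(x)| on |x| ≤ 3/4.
9*exp(3/16)/8192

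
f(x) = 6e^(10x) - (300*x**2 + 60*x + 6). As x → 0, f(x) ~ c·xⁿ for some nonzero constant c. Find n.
3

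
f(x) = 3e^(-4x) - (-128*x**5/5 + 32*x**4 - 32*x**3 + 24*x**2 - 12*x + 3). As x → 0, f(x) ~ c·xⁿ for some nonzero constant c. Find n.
6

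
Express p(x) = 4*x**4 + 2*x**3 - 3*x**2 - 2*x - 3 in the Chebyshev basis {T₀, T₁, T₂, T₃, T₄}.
(-3)T₀ + (-1/2)T₁ + (1/2)T₂ + (1/2)T₃ + (1/2)T₄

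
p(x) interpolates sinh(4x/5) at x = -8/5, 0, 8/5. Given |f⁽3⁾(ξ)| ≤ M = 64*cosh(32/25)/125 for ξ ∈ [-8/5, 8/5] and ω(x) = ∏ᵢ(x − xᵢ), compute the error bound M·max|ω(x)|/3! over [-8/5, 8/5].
32768*sqrt(3)*cosh(32/25)/421875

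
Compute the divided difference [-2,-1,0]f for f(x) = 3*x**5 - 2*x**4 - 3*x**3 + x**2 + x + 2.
-49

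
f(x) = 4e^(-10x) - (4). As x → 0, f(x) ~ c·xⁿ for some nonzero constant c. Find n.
1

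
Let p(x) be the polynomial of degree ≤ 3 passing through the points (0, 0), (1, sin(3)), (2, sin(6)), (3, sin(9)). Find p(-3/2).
135*sin(6)/16 - 189*sin(3)/16 - 35*sin(9)/16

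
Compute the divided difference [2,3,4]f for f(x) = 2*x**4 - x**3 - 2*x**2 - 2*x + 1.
99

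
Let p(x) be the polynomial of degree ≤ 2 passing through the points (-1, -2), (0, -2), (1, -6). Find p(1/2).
-7/2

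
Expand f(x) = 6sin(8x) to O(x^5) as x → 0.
48*x - 512*x**3 + O(x**5)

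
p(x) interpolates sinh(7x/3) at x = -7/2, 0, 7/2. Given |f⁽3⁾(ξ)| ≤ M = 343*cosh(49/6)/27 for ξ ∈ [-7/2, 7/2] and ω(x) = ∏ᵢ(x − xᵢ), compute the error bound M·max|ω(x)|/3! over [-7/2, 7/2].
117649*sqrt(3)*cosh(49/6)/5832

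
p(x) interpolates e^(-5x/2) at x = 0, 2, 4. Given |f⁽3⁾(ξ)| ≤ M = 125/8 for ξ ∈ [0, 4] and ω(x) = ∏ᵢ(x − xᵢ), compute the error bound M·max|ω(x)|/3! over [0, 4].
125*sqrt(3)/27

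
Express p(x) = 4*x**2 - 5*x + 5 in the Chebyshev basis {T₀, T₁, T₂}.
(7)T₀ + (-5)T₁ + (2)T₂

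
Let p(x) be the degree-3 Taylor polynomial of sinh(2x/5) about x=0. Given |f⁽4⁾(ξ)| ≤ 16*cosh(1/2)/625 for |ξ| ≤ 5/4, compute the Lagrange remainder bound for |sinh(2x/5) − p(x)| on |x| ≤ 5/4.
cosh(1/2)/384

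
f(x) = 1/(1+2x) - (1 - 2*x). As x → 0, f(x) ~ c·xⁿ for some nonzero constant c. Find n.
2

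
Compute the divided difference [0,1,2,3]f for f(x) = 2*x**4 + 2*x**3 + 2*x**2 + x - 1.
14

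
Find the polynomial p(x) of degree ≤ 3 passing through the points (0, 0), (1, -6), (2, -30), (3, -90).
-3*x**3 - 3*x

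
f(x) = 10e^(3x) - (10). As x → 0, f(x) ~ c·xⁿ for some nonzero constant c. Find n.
1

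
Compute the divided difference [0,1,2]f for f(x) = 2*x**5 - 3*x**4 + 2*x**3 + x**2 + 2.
16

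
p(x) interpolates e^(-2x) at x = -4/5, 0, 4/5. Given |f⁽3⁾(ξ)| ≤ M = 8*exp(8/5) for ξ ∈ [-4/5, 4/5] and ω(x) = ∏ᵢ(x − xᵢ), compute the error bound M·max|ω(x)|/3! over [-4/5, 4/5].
512*sqrt(3)*exp(8/5)/3375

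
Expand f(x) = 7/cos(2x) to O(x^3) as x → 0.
7 + 14*x**2 + O(x**3)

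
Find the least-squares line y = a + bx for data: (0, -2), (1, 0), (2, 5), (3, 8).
a = -5/2, b = 7/2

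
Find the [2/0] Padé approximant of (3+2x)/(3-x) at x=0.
x**2/3 + x + 1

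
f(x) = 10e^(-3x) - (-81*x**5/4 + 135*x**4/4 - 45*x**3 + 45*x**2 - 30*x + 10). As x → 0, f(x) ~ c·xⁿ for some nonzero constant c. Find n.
6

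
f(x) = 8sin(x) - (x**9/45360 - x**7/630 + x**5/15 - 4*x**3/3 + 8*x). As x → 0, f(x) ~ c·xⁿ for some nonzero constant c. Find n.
11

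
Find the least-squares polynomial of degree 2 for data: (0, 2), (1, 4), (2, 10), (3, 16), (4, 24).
12/7 + (76/35)x + (6/7)x²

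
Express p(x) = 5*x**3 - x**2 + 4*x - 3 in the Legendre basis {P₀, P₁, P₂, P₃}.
(-10/3)P₀ + (7)P₁ + (-2/3)P₂ + (2)P₃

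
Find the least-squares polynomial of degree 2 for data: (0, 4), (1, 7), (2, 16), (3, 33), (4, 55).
139/35 + (-12/35)x + (23/7)x²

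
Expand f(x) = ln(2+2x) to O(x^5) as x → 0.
log(2) + x - x**2/2 + x**3/3 - x**4/4 + O(x**5)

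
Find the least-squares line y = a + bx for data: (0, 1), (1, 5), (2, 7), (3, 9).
a = 8/5, b = 13/5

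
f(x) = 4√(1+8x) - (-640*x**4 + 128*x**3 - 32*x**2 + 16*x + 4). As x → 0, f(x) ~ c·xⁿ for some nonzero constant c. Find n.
5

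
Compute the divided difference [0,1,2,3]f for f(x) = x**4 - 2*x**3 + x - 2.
4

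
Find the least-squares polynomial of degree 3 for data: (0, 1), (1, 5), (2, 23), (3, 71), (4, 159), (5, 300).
8/7 + (-1/3)x + (45/28)x² + (25/12)x³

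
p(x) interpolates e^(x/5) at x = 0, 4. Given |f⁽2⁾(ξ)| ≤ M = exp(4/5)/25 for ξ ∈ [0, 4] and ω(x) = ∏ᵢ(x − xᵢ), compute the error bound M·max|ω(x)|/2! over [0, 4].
2*exp(4/5)/25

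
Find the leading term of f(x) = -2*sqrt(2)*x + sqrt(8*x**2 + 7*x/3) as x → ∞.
7*sqrt(2)/24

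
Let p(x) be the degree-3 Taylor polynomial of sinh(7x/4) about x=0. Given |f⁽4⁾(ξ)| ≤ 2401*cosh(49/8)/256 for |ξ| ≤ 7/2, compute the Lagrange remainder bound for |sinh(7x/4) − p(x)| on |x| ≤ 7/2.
5764801*cosh(49/8)/98304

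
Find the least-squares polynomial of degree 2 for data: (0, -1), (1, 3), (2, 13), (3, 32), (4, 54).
-41/35 + (73/70)x + (45/14)x²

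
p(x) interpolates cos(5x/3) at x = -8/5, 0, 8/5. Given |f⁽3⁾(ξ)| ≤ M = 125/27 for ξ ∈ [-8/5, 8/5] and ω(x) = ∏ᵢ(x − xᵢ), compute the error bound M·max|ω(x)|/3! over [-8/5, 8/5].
512*sqrt(3)/729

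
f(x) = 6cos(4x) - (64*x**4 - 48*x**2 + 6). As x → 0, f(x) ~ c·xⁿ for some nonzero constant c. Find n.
6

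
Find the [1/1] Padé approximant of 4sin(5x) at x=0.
20*x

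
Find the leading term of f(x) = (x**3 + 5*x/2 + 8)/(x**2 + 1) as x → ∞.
x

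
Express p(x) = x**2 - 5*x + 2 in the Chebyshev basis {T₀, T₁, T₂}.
(5/2)T₀ + (-5)T₁ + (1/2)T₂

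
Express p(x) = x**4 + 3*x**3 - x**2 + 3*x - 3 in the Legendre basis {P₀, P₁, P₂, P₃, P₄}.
(-47/15)P₀ + (24/5)P₁ + (-2/21)P₂ + (6/5)P₃ + (8/35)P₄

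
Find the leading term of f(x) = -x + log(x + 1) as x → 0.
-x**2/2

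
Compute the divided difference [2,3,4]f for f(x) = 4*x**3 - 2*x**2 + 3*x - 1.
34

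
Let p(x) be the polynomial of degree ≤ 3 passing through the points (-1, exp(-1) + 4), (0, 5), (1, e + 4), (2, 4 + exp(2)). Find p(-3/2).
(35 + e*(-5*exp(2) + 29 + 21*e))*exp(-1)/16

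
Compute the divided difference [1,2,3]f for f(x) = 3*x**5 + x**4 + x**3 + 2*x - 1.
301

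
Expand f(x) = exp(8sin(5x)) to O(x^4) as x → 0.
1 + 40*x + 800*x**2 + 10500*x**3 + O(x**4)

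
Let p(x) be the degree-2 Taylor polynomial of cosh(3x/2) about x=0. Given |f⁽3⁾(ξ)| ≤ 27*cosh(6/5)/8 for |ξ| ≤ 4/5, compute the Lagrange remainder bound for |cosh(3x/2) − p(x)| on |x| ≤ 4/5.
36*cosh(6/5)/125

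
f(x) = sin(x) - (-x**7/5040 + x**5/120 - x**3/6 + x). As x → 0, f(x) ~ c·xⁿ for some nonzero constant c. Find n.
9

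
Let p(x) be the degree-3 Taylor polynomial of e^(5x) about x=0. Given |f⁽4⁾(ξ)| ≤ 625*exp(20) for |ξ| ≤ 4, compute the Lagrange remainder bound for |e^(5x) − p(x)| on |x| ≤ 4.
20000*exp(20)/3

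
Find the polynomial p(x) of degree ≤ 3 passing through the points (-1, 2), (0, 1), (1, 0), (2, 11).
2*x**3 - 3*x + 1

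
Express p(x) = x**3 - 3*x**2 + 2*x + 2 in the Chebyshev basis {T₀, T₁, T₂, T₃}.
(1/2)T₀ + (11/4)T₁ + (-3/2)T₂ + (1/4)T₃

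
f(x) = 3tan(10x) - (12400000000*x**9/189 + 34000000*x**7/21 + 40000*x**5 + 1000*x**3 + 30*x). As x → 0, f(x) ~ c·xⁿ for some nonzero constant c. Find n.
11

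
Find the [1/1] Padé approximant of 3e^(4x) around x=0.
(6*x + 3)/(1 - 2*x)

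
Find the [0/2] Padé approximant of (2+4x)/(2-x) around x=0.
1/(5*x**2 - 5*x/2 + 1)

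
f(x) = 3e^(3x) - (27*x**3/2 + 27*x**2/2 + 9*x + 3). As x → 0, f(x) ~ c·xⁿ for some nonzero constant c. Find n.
4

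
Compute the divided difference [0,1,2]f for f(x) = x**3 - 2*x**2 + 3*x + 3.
1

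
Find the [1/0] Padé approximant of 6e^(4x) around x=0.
24*x + 6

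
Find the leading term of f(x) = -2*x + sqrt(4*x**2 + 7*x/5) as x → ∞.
7/20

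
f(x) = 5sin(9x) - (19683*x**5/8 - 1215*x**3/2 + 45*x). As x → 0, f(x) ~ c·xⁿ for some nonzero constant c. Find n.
7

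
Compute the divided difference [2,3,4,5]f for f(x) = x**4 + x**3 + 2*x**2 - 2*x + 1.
15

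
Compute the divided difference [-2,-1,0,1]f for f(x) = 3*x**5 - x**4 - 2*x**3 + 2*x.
15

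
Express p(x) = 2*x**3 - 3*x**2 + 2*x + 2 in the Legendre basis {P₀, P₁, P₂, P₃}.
P₀ + (16/5)P₁ + (-2)P₂ + (4/5)P₃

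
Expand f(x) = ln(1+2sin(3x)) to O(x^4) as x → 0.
6*x - 18*x**2 + 63*x**3 + O(x**4)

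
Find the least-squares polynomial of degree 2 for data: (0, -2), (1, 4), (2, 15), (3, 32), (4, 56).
-9/5 + (12/5)x + (3)x²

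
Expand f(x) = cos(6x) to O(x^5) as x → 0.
1 - 18*x**2 + 54*x**4 + O(x**5)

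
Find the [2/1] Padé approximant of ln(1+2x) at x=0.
2*x*(x + 3)/(3*(4*x/3 + 1))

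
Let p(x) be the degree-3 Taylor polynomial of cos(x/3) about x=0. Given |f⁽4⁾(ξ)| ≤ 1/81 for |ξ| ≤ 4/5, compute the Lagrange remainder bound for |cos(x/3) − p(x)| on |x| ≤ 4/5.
32/151875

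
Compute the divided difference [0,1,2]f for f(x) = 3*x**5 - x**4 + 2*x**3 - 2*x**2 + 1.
42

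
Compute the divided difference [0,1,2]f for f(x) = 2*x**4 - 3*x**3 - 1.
5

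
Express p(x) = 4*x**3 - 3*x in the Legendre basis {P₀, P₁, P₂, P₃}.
(-3/5)P₁ + (8/5)P₃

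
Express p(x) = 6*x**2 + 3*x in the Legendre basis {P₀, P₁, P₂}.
(2)P₀ + (3)P₁ + (4)P₂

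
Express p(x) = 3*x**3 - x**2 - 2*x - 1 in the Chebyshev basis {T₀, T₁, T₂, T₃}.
(-3/2)T₀ + (1/4)T₁ + (-1/2)T₂ + (3/4)T₃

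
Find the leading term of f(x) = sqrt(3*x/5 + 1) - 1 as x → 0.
3*x/10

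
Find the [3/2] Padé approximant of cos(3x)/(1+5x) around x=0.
(3825*x**3/164 - 765*x**2/164 - 5*x + 1)/(1 - 4127*x**2/164)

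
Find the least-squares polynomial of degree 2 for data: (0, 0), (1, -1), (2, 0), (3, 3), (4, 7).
-3/35 + (-57/35)x + (6/7)x²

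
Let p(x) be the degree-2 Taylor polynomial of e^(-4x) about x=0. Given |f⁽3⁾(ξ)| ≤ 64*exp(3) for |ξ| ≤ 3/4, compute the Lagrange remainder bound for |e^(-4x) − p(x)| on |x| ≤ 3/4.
9*exp(3)/2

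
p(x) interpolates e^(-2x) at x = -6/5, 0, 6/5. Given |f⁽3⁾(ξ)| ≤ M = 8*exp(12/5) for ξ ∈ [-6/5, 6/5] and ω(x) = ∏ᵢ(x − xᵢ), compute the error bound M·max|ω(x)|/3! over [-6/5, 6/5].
64*sqrt(3)*exp(12/5)/125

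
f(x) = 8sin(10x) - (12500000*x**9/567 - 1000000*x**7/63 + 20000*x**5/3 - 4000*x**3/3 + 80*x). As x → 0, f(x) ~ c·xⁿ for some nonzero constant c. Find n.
11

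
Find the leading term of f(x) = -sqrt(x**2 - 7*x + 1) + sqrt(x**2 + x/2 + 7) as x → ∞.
15/4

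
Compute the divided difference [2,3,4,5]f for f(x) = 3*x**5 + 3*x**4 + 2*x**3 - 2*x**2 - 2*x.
419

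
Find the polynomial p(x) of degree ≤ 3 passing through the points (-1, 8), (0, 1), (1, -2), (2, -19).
-3*x**3 + 2*x**2 - 2*x + 1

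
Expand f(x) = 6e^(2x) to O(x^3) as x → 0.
6 + 12*x + 12*x**2 + O(x**3)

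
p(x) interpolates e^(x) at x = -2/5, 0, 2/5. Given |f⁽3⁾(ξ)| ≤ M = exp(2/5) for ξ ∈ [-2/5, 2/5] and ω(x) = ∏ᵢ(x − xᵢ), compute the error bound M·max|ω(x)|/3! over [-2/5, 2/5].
8*sqrt(3)*exp(2/5)/3375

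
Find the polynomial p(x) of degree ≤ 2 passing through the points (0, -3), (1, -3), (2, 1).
2*x**2 - 2*x - 3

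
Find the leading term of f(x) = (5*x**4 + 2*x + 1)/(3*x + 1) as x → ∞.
5*x**3/3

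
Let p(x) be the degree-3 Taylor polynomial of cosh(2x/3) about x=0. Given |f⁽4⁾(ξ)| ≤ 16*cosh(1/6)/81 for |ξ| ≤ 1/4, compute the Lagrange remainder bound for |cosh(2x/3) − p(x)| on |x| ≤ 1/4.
cosh(1/6)/31104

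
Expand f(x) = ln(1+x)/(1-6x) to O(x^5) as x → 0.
x + 11*x**2/2 + 100*x**3/3 + 799*x**4/4 + O(x**5)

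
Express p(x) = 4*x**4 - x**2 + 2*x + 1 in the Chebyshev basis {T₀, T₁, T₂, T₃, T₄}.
(2)T₀ + (2)T₁ + (3/2)T₂ + (1/2)T₄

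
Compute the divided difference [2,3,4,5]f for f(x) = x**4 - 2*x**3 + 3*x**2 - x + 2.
12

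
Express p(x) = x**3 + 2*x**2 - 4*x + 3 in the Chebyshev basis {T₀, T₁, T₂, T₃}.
(4)T₀ + (-13/4)T₁ + T₂ + (1/4)T₃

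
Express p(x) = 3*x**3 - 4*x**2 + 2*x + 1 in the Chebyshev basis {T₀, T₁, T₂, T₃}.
-T₀ + (17/4)T₁ + (-2)T₂ + (3/4)T₃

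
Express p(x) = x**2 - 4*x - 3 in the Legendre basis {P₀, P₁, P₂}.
(-8/3)P₀ + (-4)P₁ + (2/3)P₂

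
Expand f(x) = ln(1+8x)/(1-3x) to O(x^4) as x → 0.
8*x - 8*x**2 + 440*x**3/3 + O(x**4)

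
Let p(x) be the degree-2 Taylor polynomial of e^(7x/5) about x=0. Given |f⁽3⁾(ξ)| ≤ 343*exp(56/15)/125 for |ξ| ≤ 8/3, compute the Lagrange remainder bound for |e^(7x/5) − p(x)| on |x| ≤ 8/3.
87808*exp(56/15)/10125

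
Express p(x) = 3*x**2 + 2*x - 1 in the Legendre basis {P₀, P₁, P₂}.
(2)P₁ + (2)P₂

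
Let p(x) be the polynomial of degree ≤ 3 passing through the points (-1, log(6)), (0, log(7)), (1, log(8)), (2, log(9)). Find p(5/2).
log(567*2**(1/8)*50421**(1/16)/128)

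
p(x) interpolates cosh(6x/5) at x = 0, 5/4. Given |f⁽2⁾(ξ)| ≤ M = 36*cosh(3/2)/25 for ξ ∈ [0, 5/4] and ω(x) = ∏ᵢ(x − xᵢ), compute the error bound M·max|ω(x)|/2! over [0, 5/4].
9*cosh(3/2)/32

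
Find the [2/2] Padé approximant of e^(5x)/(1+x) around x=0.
(175*x**2/132 + 20*x/11 + 1)/(205*x**2/132 - 24*x/11 + 1)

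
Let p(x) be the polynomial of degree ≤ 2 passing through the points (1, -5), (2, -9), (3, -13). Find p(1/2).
-3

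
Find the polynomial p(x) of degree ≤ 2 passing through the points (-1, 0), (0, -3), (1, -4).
x**2 - 2*x - 3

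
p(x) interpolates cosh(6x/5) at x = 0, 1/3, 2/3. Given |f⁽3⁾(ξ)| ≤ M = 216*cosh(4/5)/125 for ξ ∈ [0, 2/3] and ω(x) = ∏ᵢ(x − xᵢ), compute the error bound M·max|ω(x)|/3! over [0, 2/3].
8*sqrt(3)*cosh(4/5)/3375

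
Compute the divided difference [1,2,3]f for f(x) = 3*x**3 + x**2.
19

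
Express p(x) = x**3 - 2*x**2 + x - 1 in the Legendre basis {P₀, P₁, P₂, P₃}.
(-5/3)P₀ + (8/5)P₁ + (-4/3)P₂ + (2/5)P₃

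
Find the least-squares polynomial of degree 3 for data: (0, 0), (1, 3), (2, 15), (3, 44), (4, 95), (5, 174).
11/126 + (-251/756)x + (487/252)x² + (55/54)x³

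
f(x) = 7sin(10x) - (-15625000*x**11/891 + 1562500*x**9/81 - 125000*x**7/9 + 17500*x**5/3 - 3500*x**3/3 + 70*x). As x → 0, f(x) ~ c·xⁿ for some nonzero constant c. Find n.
13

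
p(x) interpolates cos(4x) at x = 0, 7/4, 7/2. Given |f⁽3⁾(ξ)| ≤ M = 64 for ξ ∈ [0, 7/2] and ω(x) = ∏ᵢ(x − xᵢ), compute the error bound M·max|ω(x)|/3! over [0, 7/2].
343*sqrt(3)/27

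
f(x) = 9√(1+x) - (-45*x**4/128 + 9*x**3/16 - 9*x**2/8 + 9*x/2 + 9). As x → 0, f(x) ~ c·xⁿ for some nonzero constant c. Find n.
5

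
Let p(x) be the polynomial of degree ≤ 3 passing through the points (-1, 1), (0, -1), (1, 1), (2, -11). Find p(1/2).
5/8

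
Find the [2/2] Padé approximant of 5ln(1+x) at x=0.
5*x*(x + 2)/(2*(x**2/6 + x + 1))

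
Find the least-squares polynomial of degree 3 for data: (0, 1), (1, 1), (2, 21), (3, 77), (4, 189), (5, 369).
23/21 + (-307/63)x + (38/21)x² + (25/9)x³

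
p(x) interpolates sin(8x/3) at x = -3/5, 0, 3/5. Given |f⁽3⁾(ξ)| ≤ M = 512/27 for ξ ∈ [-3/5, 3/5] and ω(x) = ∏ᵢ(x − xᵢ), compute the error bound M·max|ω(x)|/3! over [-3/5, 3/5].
512*sqrt(3)/3375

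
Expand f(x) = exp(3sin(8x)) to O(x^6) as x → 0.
1 + 24*x + 288*x**2 + 2048*x**3 + 7680*x**4 - 32768*x**5/5 + O(x**6)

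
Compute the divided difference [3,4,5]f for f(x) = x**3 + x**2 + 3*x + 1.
13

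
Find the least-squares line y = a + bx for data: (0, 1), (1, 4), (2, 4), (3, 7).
a = 13/10, b = 9/5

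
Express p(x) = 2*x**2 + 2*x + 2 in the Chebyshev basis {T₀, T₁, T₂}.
(3)T₀ + (2)T₁ + T₂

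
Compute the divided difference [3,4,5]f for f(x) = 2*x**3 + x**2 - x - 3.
25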